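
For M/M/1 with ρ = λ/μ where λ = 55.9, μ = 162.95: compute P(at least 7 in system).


ρ = 55.9/162.95 = 0.3431
P(N ≥ n) = ρ^n = 0.3431^7 = 0.0005591

Final: 0.0005591


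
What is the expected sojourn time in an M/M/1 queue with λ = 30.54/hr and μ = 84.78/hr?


W = 1/(μ−λ) = 1/(84.78 − 30.54) = 1/54.24 = 0.01844 hr

Final: 0.01844 hr


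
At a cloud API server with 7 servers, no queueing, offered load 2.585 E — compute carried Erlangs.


B(7,2.585) = 0.011598 (Erlang-B)
Carried load = a(1 − B) = 2.585·(1 − 0.011598) = 2.585·0.988402 = 2.5550 E

Final: 2.5550 Erlangs


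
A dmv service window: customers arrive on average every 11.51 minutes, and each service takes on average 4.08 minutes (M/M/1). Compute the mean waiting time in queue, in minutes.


λ = 60/11.51 = 5.2129 /hr
μ = 60/4.08 = 14.7059 /hr
ρ = λ/μ = 5.2129/14.7059 = 0.3545
Wq = ρ/(μ−λ) = 0.3545/(14.7059−5.2129) = 0.03734 hr
In minutes: 0.03734·60 = 2.240 min

Final: 2.240 min


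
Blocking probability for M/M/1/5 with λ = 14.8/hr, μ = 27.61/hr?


ρ = λ/μ = 14.8/27.61 = 0.5360
P_K = (1−ρ)ρ^K/(1−ρ^(K+1)) = (0.4640·0.044256)/(1 − 0.023723)
= 0.020533/0.976277 = 0.021032

Final: 0.021032


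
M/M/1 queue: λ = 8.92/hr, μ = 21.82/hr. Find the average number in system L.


ρ = λ/μ = 8.92/21.82 = 0.4088
L = ρ/(1−ρ) = 0.4088/(1 − 0.4088) = 0.4088/0.5912 = 0.6915

Final: 0.6915


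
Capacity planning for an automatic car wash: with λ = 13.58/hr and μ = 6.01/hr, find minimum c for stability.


Stability requires cμ > λ ⇔ c > λ/μ.
λ/μ = 13.58/6.01 = 2.2596
Minimum integer c = ⌊2.2596⌋ + 1 = 3
Check: 3·6.01 = 18.03 > 13.58, while 2·6.01 = 12.02 ≤ 13.58

Final: 3 servers


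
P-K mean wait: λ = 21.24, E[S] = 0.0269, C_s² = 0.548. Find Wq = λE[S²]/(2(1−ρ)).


ρ = λ·E[S] = 21.24·0.0269 = 0.5714
E[S²] = E[S]²(1+C_s²) = 0.0269²·(1+0.548) = 0.001120
Wq = λ·E[S²]/(2(1−ρ)) = 21.24·0.001120/(2·0.4286) = 0.02775 hr

Final: 0.02775 hr


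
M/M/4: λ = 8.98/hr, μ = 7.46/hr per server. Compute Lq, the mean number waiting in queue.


a = λ/μ = 1.2038; ρ = a/4 = 0.3009
P₀ = 0.299032
Lq = P₀·a^c·ρ / (c!·(1−ρ)²) = 0.299032·2.09967·0.3009/(24·0.48869)
= 0.01611

Final: 0.01611


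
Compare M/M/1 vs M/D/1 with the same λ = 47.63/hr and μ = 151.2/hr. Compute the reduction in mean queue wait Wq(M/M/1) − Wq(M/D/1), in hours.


ρ = 47.63/151.2 = 0.3150
Wq(M/M/1) = ρ/(μ−λ) = 0.3150/103.57 = 0.003042 hr
Wq(M/D/1) = ρ/(2(μ−λ)) = 0.001521 hr
Savings = 0.003042 − 0.001521 = 0.001521 hr

Final: 0.001521 hr


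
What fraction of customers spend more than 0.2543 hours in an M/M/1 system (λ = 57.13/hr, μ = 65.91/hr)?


W ~ Exponential(μ−λ) for M/M/1.
μ − λ = 65.91 − 57.13 = 8.7800
P(W > t) = e^{−(μ−λ)t} = e^{−2.2328} = 0.107233

Final: 0.107233


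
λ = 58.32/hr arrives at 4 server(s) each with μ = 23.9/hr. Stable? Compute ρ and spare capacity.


Total capacity cμ = 4·23.9 = 95.60/hr
ρ = λ/(cμ) = 58.32/95.60 = 0.6100
Stable ⇔ ρ < 1: YES
Spare capacity = cμ − λ = 95.60 − 58.32 = 37.28/hr

Final: ρ = 0.6100; stable; margin = 37.28/hr


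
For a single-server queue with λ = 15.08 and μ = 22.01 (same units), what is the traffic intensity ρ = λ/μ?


ρ = λ/μ = 15.08/22.01 = 0.6851

Final: 0.6851


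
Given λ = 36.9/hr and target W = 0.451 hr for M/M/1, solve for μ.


W = 1/(μ−λ) ⇒ μ − λ = 1/W = 1/0.451 = 2.2173
μ = λ + 1/W = 36.9 + 2.2173 = 39.1173 per hr

Final: 39.1173 /hr


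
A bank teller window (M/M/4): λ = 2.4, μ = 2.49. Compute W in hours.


a = 0.9639; ρ = 0.2410; P₀ = 0.380955
Lq = P₀·a^c·ρ/(c!(1−ρ)²) = 0.005730
Wq = Lq/λ = 0.005730/2.4 = 0.002387 hr
W = Wq + 1/μ = 0.002387 + 0.40161 = 0.40399 hr

Final: 0.40399 hr


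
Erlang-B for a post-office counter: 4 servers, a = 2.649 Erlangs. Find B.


B(c,a) = (a^c/c!) / Σ_{k=0}^{c} a^k/k!
a^4/4! = 2.051713
Σ terms (k=0..4): 1.00000 + 2.64900 + 3.50860 + 3.09809 + 2.05171 = 12.307408
B = 2.051713/12.307408 = 0.166706

Final: 0.166706


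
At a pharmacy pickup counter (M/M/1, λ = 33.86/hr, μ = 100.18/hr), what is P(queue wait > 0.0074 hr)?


ρ = 33.86/100.18 = 0.3380
P(Wq > t) = ρ·e^{−(μ−λ)t} = 0.3380·e^{−0.4908}
= 0.3380·0.612156 = 0.206904

Final: 0.206904


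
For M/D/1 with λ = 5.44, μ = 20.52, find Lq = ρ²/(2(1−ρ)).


ρ = 5.44/20.52 = 0.2651
M/D/1: Lq = ρ²/(2(1−ρ)) = 0.07028/(2·0.7349) = 0.04782

Final: 0.04782


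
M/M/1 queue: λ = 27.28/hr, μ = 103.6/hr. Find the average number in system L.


ρ = λ/μ = 27.28/103.6 = 0.2633
L = ρ/(1−ρ) = 0.2633/(1 − 0.2633) = 0.2633/0.7367 = 0.3574

Final: 0.3574


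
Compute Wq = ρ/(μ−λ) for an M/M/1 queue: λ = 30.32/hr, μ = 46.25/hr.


ρ = 30.32/46.25 = 0.6556
Wq = ρ/(μ−λ) = 0.6556/(46.25 − 30.32) = 0.6556/15.93 = 0.04115 hr

Final: 0.04115 hr


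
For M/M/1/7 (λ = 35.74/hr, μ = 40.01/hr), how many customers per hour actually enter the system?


ρ = 0.8933; P_K = (1−ρ)ρ^7/(1−ρ^8) = 0.081459
λ_eff = λ(1 − P_K) = 35.74·(1 − 0.081459) = 35.74·0.918541 = 32.8287 /hr

Final: 32.8287 /hr


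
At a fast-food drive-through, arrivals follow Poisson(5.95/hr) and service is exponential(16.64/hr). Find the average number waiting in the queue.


ρ = 5.95/16.64 = 0.3576
Lq = ρ²/(1−ρ) = 0.1279/0.6424 = 0.1990

Final: 0.1990


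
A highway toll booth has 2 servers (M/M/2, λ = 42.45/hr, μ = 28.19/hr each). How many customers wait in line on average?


a = λ/μ = 1.5059; ρ = a/2 = 0.7529
P₀ = 0.140949
Lq = P₀·a^c·ρ / (c!·(1−ρ)²) = 0.140949·2.26759·0.7529/(2·0.06105)
= 1.97105

Final: 1.97105


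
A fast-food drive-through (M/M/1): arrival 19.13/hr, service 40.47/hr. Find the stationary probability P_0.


ρ = 19.13/40.47 = 0.4727
P_n = (1−ρ)·ρ^n = (1 − 0.4727)·0.4727^0 = 0.5273·1.000000 = 0.527304

Final: 0.527304


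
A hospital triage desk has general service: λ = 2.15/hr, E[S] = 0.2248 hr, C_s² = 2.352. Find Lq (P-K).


ρ = λ·E[S] = 2.15·0.2248 = 0.4833
Lq = ρ²(1+C_s²)/(2(1−ρ)) = 0.2336·(1+2.352)/(2·0.5167)
= 0.2336·3.3520/1.0334 = 0.75774

Final: 0.75774


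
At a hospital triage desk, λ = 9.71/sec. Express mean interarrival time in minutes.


Mean interarrival time = 1/λ = 1/9.71 second = 0.10299 second
In minutes: 0.10299 × 0.0166667 = 0.001716 min

Final: 0.001716 min


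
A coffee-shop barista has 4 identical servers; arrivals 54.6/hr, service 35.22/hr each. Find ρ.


ρ = λ/(cμ) = 54.6/(4·35.22) = 54.6/140.88 = 0.3876

Final: 0.3876


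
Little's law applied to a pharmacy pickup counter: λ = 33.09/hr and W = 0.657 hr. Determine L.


L = λW = 33.09·0.657 = 21.7401

Final: 21.7401


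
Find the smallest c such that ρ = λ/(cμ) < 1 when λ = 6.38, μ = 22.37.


Stability requires cμ > λ ⇔ c > λ/μ.
λ/μ = 6.38/22.37 = 0.2852
Minimum integer c = ⌊0.2852⌋ + 1 = 1
Check: 1·22.37 = 22.37 > 6.38, while 0·22.37 = 0.00 ≤ 6.38

Final: 1 servers


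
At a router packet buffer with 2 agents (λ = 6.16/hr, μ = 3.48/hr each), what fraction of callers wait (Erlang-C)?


a = λ/μ = 1.7701; ρ = a/2 = 0.8851
P₀ = 0.060976 (from M/M/c formula)
C(c,a) = [a^c/(c!(1−ρ))]·P₀ = [3.13331/(2·0.1149)]·0.060976
= 13.62989·0.060976 = 0.831091

Final: 0.831091


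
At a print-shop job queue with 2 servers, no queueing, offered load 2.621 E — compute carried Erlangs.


B(2,2.621) = 0.486807 (Erlang-B)
Carried load = a(1 − B) = 2.621·(1 − 0.486807) = 2.621·0.513193 = 1.3451 E

Final: 1.3451 Erlangs


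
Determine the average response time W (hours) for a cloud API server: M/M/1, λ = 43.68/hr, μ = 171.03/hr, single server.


W = 1/(μ−λ) = 1/(171.03 − 43.68) = 1/127.35 = 0.007852 hr

Final: 0.007852 hr


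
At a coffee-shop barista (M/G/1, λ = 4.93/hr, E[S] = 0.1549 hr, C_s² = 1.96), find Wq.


ρ = λ·E[S] = 4.93·0.1549 = 0.7637
E[S²] = E[S]²(1+C_s²) = 0.1549²·(1+1.96) = 0.071022
Wq = λ·E[S²]/(2(1−ρ)) = 4.93·0.071022/(2·0.2363) = 0.74074 hr

Final: 0.74074 hr


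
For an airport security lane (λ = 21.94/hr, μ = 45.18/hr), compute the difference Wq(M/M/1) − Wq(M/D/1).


ρ = 21.94/45.18 = 0.4856
Wq(M/M/1) = ρ/(μ−λ) = 0.4856/23.24 = 0.02090 hr
Wq(M/D/1) = ρ/(2(μ−λ)) = 0.01045 hr
Savings = 0.02090 − 0.01045 = 0.01045 hr

Final: 0.01045 hr


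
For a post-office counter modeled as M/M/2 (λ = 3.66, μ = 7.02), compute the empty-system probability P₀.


a = λ/μ = 3.66/7.02 = 0.5214; ρ = a/c = 0.2607
Σ_{k=0}^{1} a^k/k! (terms k=0..1) = 1.00000 + 0.52137 = 1.52137
Tail: a^2/(2!(1−ρ)) = 0.27182/(2·0.7393) = 0.18383
P₀ = 1/(1.52137 + 0.18383) = 1/1.70520 = 0.586441

Final: 0.586441


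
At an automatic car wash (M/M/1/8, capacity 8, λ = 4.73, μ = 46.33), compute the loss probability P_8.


ρ = λ/μ = 4.73/46.33 = 0.1021
P_K = (1−ρ)ρ^K/(1−ρ^(K+1)) = (0.8979·0.00000001180)/(1 − 0.000000001205)
= 0.00000001060/1.000000 = 0.00000001060

Final: 0.00000001060


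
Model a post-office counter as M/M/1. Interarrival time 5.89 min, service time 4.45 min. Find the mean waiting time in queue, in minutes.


λ = 60/5.89 = 10.1868 /hr
μ = 60/4.45 = 13.4831 /hr
ρ = λ/μ = 10.1868/13.4831 = 0.7555
Wq = ρ/(μ−λ) = 0.7555/(13.4831−10.1868) = 0.22920 hr
In minutes: 0.22920·60 = 13.752 min

Final: 13.752 min


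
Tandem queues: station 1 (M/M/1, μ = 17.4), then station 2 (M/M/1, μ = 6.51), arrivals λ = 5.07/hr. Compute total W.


Each node sees arrival rate λ = 5.07/hr (tandem ⇒ throughput preserved).
W₁ = 1/(μ₁−λ) = 1/(17.4−5.07) = 0.08110 hr
W₂ = 1/(μ₂−λ) = 1/(6.51−5.07) = 0.69444 hr
W_total = W₁ + W₂ = 0.08110 + 0.69444 = 0.77555 hr

Final: 0.77555 hr


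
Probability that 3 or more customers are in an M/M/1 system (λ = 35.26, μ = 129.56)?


ρ = 35.26/129.56 = 0.2722
P(N ≥ n) = ρ^n = 0.2722^3 = 0.020157

Final: 0.020157


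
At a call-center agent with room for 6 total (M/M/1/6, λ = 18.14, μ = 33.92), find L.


ρ = 18.14/33.92 = 0.5348
L = ρ[1 − (K+1)ρ^K + Kρ^(K+1)] / [(1−ρ)(1−ρ^(K+1))]
Numerator: 0.5348·(1 − 7·0.023393 + 6·0.012510) = 0.487358
Denominator: (0.4652)·(0.987490) = 0.459392
L = 0.487358/0.459392 = 1.0609

Final: 1.0609


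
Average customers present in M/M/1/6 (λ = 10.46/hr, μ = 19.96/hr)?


ρ = 10.46/19.96 = 0.5240
L = ρ[1 − (K+1)ρ^K + Kρ^(K+1)] / [(1−ρ)(1−ρ^(K+1))]
Numerator: 0.5240·(1 − 7·0.020712 + 6·0.010854) = 0.482197
Denominator: (0.4760)·(0.989146) = 0.470786
L = 0.482197/0.470786 = 1.0242

Final: 1.0242


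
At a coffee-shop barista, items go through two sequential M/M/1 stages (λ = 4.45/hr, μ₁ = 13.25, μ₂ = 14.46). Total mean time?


Each node sees arrival rate λ = 4.45/hr (tandem ⇒ throughput preserved).
W₁ = 1/(μ₁−λ) = 1/(13.25−4.45) = 0.11364 hr
W₂ = 1/(μ₂−λ) = 1/(14.46−4.45) = 0.09990 hr
W_total = W₁ + W₂ = 0.11364 + 0.09990 = 0.21354 hr

Final: 0.21354 hr


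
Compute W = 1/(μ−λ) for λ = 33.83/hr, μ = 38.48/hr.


W = 1/(μ−λ) = 1/(38.48 − 33.83) = 1/4.65 = 0.2151 hr

Final: 0.2151 hr


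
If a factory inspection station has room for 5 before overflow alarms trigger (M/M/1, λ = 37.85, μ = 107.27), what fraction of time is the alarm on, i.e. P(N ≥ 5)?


ρ = 37.85/107.27 = 0.3528
P(N ≥ n) = ρ^n = 0.3528^5 = 0.005469

Final: 0.005469


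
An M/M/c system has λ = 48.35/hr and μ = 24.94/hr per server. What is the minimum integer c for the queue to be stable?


Stability requires cμ > λ ⇔ c > λ/μ.
λ/μ = 48.35/24.94 = 1.9387
Minimum integer c = ⌊1.9387⌋ + 1 = 2
Check: 2·24.94 = 49.88 > 48.35, while 1·24.94 = 24.94 ≤ 48.35

Final: 2 servers


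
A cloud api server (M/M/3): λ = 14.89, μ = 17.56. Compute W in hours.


a = 0.8479; ρ = 0.2826; P₀ = 0.425693
Lq = P₀·a^c·ρ/(c!(1−ρ)²) = 0.02376
Wq = Lq/λ = 0.02376/14.89 = 0.001596 hr
W = Wq + 1/μ = 0.001596 + 0.05695 = 0.05854 hr

Final: 0.05854 hr


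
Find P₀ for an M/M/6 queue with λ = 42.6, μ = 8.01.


a = λ/μ = 42.6/8.01 = 5.3184; ρ = a/c = 0.8864
Σ_{k=0}^{5} a^k/k! (terms k=0..5) = 1.00000 + 5.31835 + 14.14243 + 25.07148 + 33.33474 + 35.45718 = 114.32419
Tail: a^6/(6!(1−ρ)) = 22628.85075/(720·0.1136) = 276.64392
P₀ = 1/(114.32419 + 276.64392) = 1/390.96810 = 0.002558

Final: 0.002558


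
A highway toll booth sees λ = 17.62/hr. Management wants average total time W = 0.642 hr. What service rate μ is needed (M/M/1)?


W = 1/(μ−λ) ⇒ μ − λ = 1/W = 1/0.642 = 1.5576
μ = λ + 1/W = 17.62 + 1.5576 = 19.1776 per hr

Final: 19.1776 /hr


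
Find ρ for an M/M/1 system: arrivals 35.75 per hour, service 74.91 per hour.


ρ = λ/μ = 35.75/74.91 = 0.4772

Final: 0.4772


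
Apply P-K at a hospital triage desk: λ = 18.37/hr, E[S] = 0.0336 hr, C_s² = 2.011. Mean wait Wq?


ρ = λ·E[S] = 18.37·0.0336 = 0.6172
E[S²] = E[S]²(1+C_s²) = 0.0336²·(1+2.011) = 0.003399
Wq = λ·E[S²]/(2(1−ρ)) = 18.37·0.003399/(2·0.3828) = 0.08157 hr

Final: 0.08157 hr


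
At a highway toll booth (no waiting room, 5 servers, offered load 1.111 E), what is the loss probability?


B(c,a) = (a^c/c!) / Σ_{k=0}^{c} a^k/k!
a^5/5! = 0.014106
Σ terms (k=0..5): 1.00000 + 1.11100 + 0.61716 + 0.22856 + 0.06348 + 0.01411 = 3.034302
B = 0.014106/3.034302 = 0.004649

Final: 0.004649


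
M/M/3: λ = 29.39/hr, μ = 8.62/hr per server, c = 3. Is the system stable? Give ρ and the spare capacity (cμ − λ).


Total capacity cμ = 3·8.62 = 25.86/hr
ρ = λ/(cμ) = 29.39/25.86 = 1.1365
Stable ⇔ ρ < 1: NO
Spare capacity = cμ − λ = 25.86 − 29.39 = -3.53/hr

Final: ρ = 1.1365; unstable; margin = -3.53/hr


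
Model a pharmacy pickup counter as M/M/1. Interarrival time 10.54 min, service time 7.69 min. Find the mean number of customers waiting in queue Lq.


λ = 60/10.54 = 5.6926 /hr
μ = 60/7.69 = 7.8023 /hr
ρ = λ/μ = 5.6926/7.8023 = 0.7296
Lq = ρ²/(1−ρ) = 0.5323/0.2704 = 1.9686

Final: 1.9686


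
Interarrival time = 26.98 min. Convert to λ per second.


λ = 1/(interarrival time) in consistent units.
1 second = 0.0166667 min, so λ = 0.0166667/26.98 = 0.0006177 per second

Final: 0.0006177 /sec


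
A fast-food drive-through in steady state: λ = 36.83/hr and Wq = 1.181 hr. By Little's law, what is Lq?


Lq = λWq = 36.83·1.181 = 43.4962

Final: 43.4962


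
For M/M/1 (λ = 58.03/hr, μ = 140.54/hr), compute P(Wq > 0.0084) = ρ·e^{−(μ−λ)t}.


ρ = 58.03/140.54 = 0.4129
P(Wq > t) = ρ·e^{−(μ−λ)t} = 0.4129·e^{−0.6931}
= 0.4129·0.500032 = 0.206467

Final: 0.206467


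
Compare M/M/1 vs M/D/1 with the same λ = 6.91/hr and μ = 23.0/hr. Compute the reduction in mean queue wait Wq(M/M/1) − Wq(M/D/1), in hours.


ρ = 6.91/23.0 = 0.3004
Wq(M/M/1) = ρ/(μ−λ) = 0.3004/16.09 = 0.01867 hr
Wq(M/D/1) = ρ/(2(μ−λ)) = 0.009336 hr
Savings = 0.01867 − 0.009336 = 0.009336 hr

Final: 0.009336 hr


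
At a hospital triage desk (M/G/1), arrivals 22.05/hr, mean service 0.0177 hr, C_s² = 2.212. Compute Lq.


ρ = λ·E[S] = 22.05·0.0177 = 0.3903
Lq = ρ²(1+C_s²)/(2(1−ρ)) = 0.1523·(1+2.212)/(2·0.6097)
= 0.1523·3.2120/1.2194 = 0.40122

Final: 0.40122


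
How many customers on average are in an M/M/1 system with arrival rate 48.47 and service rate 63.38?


ρ = λ/μ = 48.47/63.38 = 0.7648
L = ρ/(1−ρ) = 0.7648/(1 − 0.7648) = 0.7648/0.2352 = 3.2508

Final: 3.2508


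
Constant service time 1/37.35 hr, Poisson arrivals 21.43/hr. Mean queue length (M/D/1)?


ρ = 21.43/37.35 = 0.5738
M/D/1: Lq = ρ²/(2(1−ρ)) = 0.3292/(2·0.4262) = 0.38617

Final: 0.38617


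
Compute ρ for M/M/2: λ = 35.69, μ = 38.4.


ρ = λ/(cμ) = 35.69/(2·38.4) = 35.69/76.80 = 0.4647

Final: 0.4647


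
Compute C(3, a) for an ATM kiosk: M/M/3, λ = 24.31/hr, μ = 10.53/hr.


a = λ/μ = 2.3086; ρ = a/3 = 0.7695
P₀ = 0.067238 (from M/M/c formula)
C(c,a) = [a^c/(c!(1−ρ))]·P₀ = [12.30466/(6·0.2305)]·0.067238
= 8.89891·0.067238 = 0.598348

Final: 0.598348


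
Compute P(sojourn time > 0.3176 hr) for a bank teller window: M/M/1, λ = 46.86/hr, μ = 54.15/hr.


W ~ Exponential(μ−λ) for M/M/1.
μ − λ = 54.15 − 46.86 = 7.2900
P(W > t) = e^{−(μ−λ)t} = e^{−2.3153} = 0.098736

Final: 0.098736


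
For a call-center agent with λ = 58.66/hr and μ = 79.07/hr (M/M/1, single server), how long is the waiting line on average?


ρ = 58.66/79.07 = 0.7419
Lq = ρ²/(1−ρ) = 0.5504/0.2581 = 2.1322

Final: 2.1322


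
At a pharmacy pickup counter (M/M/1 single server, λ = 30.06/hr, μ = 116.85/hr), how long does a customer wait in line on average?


ρ = 30.06/116.85 = 0.2573
Wq = ρ/(μ−λ) = 0.2573/(116.85 − 30.06) = 0.2573/86.79 = 0.002964 hr

Final: 0.002964 hr


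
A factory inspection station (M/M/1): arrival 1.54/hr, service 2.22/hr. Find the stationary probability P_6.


ρ = 1.54/2.22 = 0.6937
P_n = (1−ρ)·ρ^n = (1 − 0.6937)·0.6937^6 = 0.3063·0.111431 = 0.034132

Final: 0.034132


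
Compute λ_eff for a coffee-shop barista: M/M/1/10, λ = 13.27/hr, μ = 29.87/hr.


ρ = 0.4443; P_K = (1−ρ)ρ^10/(1−ρ^11) = 0.0001665
λ_eff = λ(1 − P_K) = 13.27·(1 − 0.0001665) = 13.27·0.999834 = 13.2678 /hr

Final: 13.2678 /hr


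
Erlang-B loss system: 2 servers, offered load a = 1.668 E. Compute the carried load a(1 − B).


B(2,1.668) = 0.342713 (Erlang-B)
Carried load = a(1 − B) = 1.668·(1 − 0.342713) = 1.668·0.657287 = 1.0964 E

Final: 1.0964 Erlangs


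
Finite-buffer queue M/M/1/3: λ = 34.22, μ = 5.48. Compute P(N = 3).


ρ = λ/μ = 34.22/5.48 = 6.2445
P_K = (1−ρ)ρ^K/(1−ρ^(K+1)) = (-5.2445·243.499649)/(1 − 1520.539781)
= -1277.040132/-1519.539781 = 0.840412

Final: 0.840412


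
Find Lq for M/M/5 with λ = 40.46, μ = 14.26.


a = λ/μ = 2.8373; ρ = a/5 = 0.5675
P₀ = 0.055828
Lq = P₀·a^c·ρ / (c!·(1−ρ)²) = 0.055828·183.87884·0.5675/(120·0.18709)
= 0.25947

Final: 0.25947


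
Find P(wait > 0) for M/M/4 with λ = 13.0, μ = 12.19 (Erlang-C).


a = λ/μ = 1.0664; ρ = a/4 = 0.2666
P₀ = 0.343555 (from M/M/c formula)
C(c,a) = [a^c/(c!(1−ρ))]·P₀ = [1.29348/(24·0.7334)]·0.343555
= 0.07349·0.343555 = 0.025247

Final: 0.025247


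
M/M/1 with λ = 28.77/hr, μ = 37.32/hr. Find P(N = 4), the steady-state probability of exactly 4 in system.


ρ = 28.77/37.32 = 0.7709
P_n = (1−ρ)·ρ^n = (1 − 0.7709)·0.7709^4 = 0.2291·0.353177 = 0.080913

Final: 0.080913


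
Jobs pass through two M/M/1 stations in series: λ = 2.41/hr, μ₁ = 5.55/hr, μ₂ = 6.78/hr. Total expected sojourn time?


Each node sees arrival rate λ = 2.41/hr (tandem ⇒ throughput preserved).
W₁ = 1/(μ₁−λ) = 1/(5.55−2.41) = 0.31847 hr
W₂ = 1/(μ₂−λ) = 1/(6.78−2.41) = 0.22883 hr
W_total = W₁ + W₂ = 0.31847 + 0.22883 = 0.54730 hr

Final: 0.54730 hr


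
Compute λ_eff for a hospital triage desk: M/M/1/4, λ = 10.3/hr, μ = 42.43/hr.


ρ = 0.2428; P_K = (1−ρ)ρ^4/(1−ρ^5) = 0.002632
λ_eff = λ(1 − P_K) = 10.3·(1 − 0.002632) = 10.3·0.997368 = 10.2729 /hr

Final: 10.2729 /hr


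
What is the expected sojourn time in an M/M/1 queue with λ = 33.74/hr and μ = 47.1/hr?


W = 1/(μ−λ) = 1/(47.1 − 33.74) = 1/13.36 = 0.07485 hr

Final: 0.07485 hr


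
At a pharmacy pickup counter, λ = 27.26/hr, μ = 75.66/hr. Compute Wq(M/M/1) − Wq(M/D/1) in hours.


ρ = 27.26/75.66 = 0.3603
Wq(M/M/1) = ρ/(μ−λ) = 0.3603/48.40 = 0.007444 hr
Wq(M/D/1) = ρ/(2(μ−λ)) = 0.003722 hr
Savings = 0.007444 − 0.003722 = 0.003722 hr

Final: 0.003722 hr


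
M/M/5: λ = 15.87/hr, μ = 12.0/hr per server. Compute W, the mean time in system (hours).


a = 1.3225; ρ = 0.2645; P₀ = 0.266254
Lq = P₀·a^c·ρ/(c!(1−ρ)²) = 0.004389
Wq = Lq/λ = 0.004389/15.87 = 0.0002766 hr
W = Wq + 1/μ = 0.0002766 + 0.08333 = 0.08361 hr

Final: 0.08361 hr


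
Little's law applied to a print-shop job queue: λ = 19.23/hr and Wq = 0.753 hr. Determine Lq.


Lq = λWq = 19.23·0.753 = 14.4802

Final: 14.4802


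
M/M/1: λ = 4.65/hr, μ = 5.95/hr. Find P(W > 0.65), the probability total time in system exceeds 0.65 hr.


W ~ Exponential(μ−λ) for M/M/1.
μ − λ = 5.95 − 4.65 = 1.3000
P(W > t) = e^{−(μ−λ)t} = e^{−0.8450} = 0.429557

Final: 0.429557


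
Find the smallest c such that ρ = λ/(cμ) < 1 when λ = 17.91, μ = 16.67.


Stability requires cμ > λ ⇔ c > λ/μ.
λ/μ = 17.91/16.67 = 1.0744
Minimum integer c = ⌊1.0744⌋ + 1 = 2
Check: 2·16.67 = 33.34 > 17.91, while 1·16.67 = 16.67 ≤ 17.91

Final: 2 servers


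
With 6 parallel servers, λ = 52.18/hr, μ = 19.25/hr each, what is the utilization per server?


ρ = λ/(cμ) = 52.18/(6·19.25) = 52.18/115.50 = 0.4518

Final: 0.4518


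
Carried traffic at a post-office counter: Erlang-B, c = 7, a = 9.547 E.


B(7,9.547) = 0.388260 (Erlang-B)
Carried load = a(1 − B) = 9.547·(1 − 0.388260) = 9.547·0.611740 = 5.8403 E

Final: 5.8403 Erlangs


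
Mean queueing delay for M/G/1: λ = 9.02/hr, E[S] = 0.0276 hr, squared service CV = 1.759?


ρ = λ·E[S] = 9.02·0.0276 = 0.2490
E[S²] = E[S]²(1+C_s²) = 0.0276²·(1+1.759) = 0.002102
Wq = λ·E[S²]/(2(1−ρ)) = 9.02·0.002102/(2·0.7510) = 0.01262 hr

Final: 0.01262 hr


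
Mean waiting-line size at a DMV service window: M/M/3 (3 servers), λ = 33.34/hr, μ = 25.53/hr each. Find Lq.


a = λ/μ = 1.3059; ρ = a/3 = 0.4353
P₀ = 0.262058
Lq = P₀·a^c·ρ / (c!·(1−ρ)²) = 0.262058·2.22712·0.4353/(6·0.31888)
= 0.13279

Final: 0.13279


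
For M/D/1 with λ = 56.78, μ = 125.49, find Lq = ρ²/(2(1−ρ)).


ρ = 56.78/125.49 = 0.4525
M/D/1: Lq = ρ²/(2(1−ρ)) = 0.2047/(2·0.5475) = 0.18695

Final: 0.18695


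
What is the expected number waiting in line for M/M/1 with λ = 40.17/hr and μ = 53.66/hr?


ρ = 40.17/53.66 = 0.7486
Lq = ρ²/(1−ρ) = 0.5604/0.2514 = 2.2292

Final: 2.2292


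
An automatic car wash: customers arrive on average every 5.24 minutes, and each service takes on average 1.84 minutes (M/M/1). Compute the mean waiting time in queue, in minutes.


λ = 60/5.24 = 11.4504 /hr
μ = 60/1.84 = 32.6087 /hr
ρ = λ/μ = 11.4504/32.6087 = 0.3511
Wq = ρ/(μ−λ) = 0.3511/(32.6087−11.4504) = 0.01660 hr
In minutes: 0.01660·60 = 0.9958 min

Final: 0.9958 min


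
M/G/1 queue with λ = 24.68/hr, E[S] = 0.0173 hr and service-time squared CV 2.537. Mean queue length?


ρ = λ·E[S] = 24.68·0.0173 = 0.4270
Lq = ρ²(1+C_s²)/(2(1−ρ)) = 0.1823·(1+2.537)/(2·0.5730)
= 0.1823·3.5370/1.1461 = 0.56261

Final: 0.56261


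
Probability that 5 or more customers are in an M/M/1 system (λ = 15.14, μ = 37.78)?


ρ = 15.14/37.78 = 0.4007
P(N ≥ n) = ρ^n = 0.4007^5 = 0.010335

Final: 0.010335


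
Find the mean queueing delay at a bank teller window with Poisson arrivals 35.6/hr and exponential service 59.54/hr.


ρ = 35.6/59.54 = 0.5979
Wq = ρ/(μ−λ) = 0.5979/(59.54 − 35.6) = 0.5979/23.94 = 0.02498 hr

Final: 0.02498 hr


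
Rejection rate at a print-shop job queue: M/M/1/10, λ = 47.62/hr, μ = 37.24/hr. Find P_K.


ρ = λ/μ = 47.62/37.24 = 1.2787
P_K = (1−ρ)ρ^K/(1−ρ^(K+1)) = (-0.2787·11.689534)/(1 − 14.947787)
= -3.258253/-13.947787 = 0.233604

Final: 0.233604


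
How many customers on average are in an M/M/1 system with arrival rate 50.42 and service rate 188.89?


ρ = λ/μ = 50.42/188.89 = 0.2669
L = ρ/(1−ρ) = 0.2669/(1 − 0.2669) = 0.2669/0.7331 = 0.3641

Final: 0.3641


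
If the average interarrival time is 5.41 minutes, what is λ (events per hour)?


λ = 1/(interarrival time) in consistent units.
1 hour = 60 min, so λ = 60/5.41 = 11.0906 per hour

Final: 11.0906 /hr


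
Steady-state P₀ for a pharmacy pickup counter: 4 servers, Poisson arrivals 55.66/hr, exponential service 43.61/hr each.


a = λ/μ = 55.66/43.61 = 1.2763; ρ = a/c = 0.3191
Σ_{k=0}^{3} a^k/k! (terms k=0..3) = 1.00000 + 1.27631 + 0.81449 + 0.34651 = 3.43731
Tail: a^4/(4!(1−ρ)) = 2.65356/(24·0.6809) = 0.16238
P₀ = 1/(3.43731 + 0.16238) = 1/3.59969 = 0.277802

Final: 0.277802


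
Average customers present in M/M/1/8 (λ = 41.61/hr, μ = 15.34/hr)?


ρ = 41.61/15.34 = 2.7125
L = ρ[1 − (K+1)ρ^K + Kρ^(K+1)] / [(1−ρ)(1−ρ^(K+1))]
Numerator: 2.7125·(1 − 9·2930.750511 + 8·7949.708525) = 100965.047256
Denominator: (-1.7125)·(-7948.708525) = 13612.292892
L = 100965.047256/13612.292892 = 7.4172

Final: 7.4172


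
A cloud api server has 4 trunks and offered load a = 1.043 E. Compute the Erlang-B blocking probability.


B(c,a) = (a^c/c!) / Σ_{k=0}^{c} a^k/k!
a^4/4! = 0.049309
Σ terms (k=0..4): 1.00000 + 1.04300 + 0.54392 + 0.18910 + 0.04931 = 2.825338
B = 0.049309/2.825338 = 0.017452

Final: 0.017452


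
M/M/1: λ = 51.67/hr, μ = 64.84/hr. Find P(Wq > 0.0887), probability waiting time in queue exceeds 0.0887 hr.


ρ = 51.67/64.84 = 0.7969
P(Wq > t) = ρ·e^{−(μ−λ)t} = 0.7969·e^{−1.1682}
= 0.7969·0.310933 = 0.247777

Final: 0.247777


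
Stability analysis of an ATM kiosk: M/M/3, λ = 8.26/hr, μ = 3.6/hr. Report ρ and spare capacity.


Total capacity cμ = 3·3.6 = 10.80/hr
ρ = λ/(cμ) = 8.26/10.80 = 0.7648
Stable ⇔ ρ < 1: YES
Spare capacity = cμ − λ = 10.80 − 8.26 = 2.54/hr

Final: ρ = 0.7648; stable; margin = 2.54/hr


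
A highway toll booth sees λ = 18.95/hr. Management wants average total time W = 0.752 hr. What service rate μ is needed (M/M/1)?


W = 1/(μ−λ) ⇒ μ − λ = 1/W = 1/0.752 = 1.3298
μ = λ + 1/W = 18.95 + 1.3298 = 20.2798 per hr

Final: 20.2798 /hr


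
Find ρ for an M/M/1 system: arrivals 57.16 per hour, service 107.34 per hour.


ρ = λ/μ = 57.16/107.34 = 0.5325

Final: 0.5325


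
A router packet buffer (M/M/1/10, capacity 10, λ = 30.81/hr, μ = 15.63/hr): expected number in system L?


ρ = 30.81/15.63 = 1.9712
L = ρ[1 − (K+1)ρ^K + Kρ^(K+1)] / [(1−ρ)(1−ρ^(K+1))]
Numerator: 1.9712·(1 − 11·885.782718 + 10·1746.063055) = 15213.833413
Denominator: (-0.9712)·(-1745.063055) = 1694.821317
L = 15213.833413/1694.821317 = 8.9767

Final: 8.9767


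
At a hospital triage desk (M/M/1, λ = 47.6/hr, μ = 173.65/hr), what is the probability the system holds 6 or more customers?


ρ = 47.6/173.65 = 0.2741
P(N ≥ n) = ρ^n = 0.2741^6 = 0.0004242

Final: 0.0004242


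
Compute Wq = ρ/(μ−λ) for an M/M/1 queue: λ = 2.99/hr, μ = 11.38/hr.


ρ = 2.99/11.38 = 0.2627
Wq = ρ/(μ−λ) = 0.2627/(11.38 − 2.99) = 0.2627/8.39 = 0.03132 hr

Final: 0.03132 hr


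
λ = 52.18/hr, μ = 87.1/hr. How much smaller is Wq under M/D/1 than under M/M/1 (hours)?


ρ = 52.18/87.1 = 0.5991
Wq(M/M/1) = ρ/(μ−λ) = 0.5991/34.92 = 0.01716 hr
Wq(M/D/1) = ρ/(2(μ−λ)) = 0.008578 hr
Savings = 0.01716 − 0.008578 = 0.008578 hr

Final: 0.008578 hr


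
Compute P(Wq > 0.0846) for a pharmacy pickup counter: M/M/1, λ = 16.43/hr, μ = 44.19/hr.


ρ = 16.43/44.19 = 0.3718
P(Wq > t) = ρ·e^{−(μ−λ)t} = 0.3718·e^{−2.3485}
= 0.3718·0.095513 = 0.035512

Final: 0.035512


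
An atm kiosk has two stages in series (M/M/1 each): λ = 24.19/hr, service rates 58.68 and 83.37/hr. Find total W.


Each node sees arrival rate λ = 24.19/hr (tandem ⇒ throughput preserved).
W₁ = 1/(μ₁−λ) = 1/(58.68−24.19) = 0.02899 hr
W₂ = 1/(μ₂−λ) = 1/(83.37−24.19) = 0.01690 hr
W_total = W₁ + W₂ = 0.02899 + 0.01690 = 0.04589 hr

Final: 0.04589 hr


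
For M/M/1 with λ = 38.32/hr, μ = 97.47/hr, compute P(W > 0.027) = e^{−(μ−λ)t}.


W ~ Exponential(μ−λ) for M/M/1.
μ − λ = 97.47 − 38.32 = 59.1500
P(W > t) = e^{−(μ−λ)t} = e^{−1.5970} = 0.202493

Final: 0.202493


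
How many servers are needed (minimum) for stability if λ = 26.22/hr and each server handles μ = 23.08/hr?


Stability requires cμ > λ ⇔ c > λ/μ.
λ/μ = 26.22/23.08 = 1.1360
Minimum integer c = ⌊1.1360⌋ + 1 = 2
Check: 2·23.08 = 46.16 > 26.22, while 1·23.08 = 23.08 ≤ 26.22

Final: 2 servers


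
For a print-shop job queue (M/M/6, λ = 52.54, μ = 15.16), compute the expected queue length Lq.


a = λ/μ = 3.4657; ρ = a/6 = 0.5776
P₀ = 0.030044
Lq = P₀·a^c·ρ / (c!·(1−ρ)²) = 0.030044·1732.78709·0.5776/(720·0.17841)
= 0.23410

Final: 0.23410


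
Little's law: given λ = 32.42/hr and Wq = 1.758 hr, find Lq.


Lq = λWq = 32.42·1.758 = 56.9944

Final: 56.9944


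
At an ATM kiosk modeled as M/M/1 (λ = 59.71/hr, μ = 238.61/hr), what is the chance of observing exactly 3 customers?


ρ = 59.71/238.61 = 0.2502
P_n = (1−ρ)·ρ^n = (1 − 0.2502)·0.2502^3 = 0.7498·0.015670 = 0.011749

Final: 0.011749


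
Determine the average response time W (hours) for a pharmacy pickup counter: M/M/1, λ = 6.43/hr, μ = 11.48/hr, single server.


W = 1/(μ−λ) = 1/(11.48 − 6.43) = 1/5.05 = 0.1980 hr

Final: 0.1980 hr


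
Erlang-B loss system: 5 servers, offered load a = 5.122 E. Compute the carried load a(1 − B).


B(5,5.122) = 0.294687 (Erlang-B)
Carried load = a(1 − B) = 5.122·(1 − 0.294687) = 5.122·0.705313 = 3.6126 E

Final: 3.6126 Erlangs


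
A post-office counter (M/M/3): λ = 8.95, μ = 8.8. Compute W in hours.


a = 1.0170; ρ = 0.3390; P₀ = 0.357207
Lq = P₀·a^c·ρ/(c!(1−ρ)²) = 0.04860
Wq = Lq/λ = 0.04860/8.95 = 0.005430 hr
W = Wq + 1/μ = 0.005430 + 0.11364 = 0.11907 hr

Final: 0.11907 hr


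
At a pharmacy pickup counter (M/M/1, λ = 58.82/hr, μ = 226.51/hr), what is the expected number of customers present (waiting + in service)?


ρ = λ/μ = 58.82/226.51 = 0.2597
L = ρ/(1−ρ) = 0.2597/(1 − 0.2597) = 0.2597/0.7403 = 0.3508

Final: 0.3508


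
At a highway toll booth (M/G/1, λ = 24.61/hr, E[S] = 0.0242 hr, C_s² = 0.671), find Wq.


ρ = λ·E[S] = 24.61·0.0242 = 0.5956
E[S²] = E[S]²(1+C_s²) = 0.0242²·(1+0.671) = 0.0009786
Wq = λ·E[S²]/(2(1−ρ)) = 24.61·0.0009786/(2·0.4044) = 0.02977 hr

Final: 0.02977 hr


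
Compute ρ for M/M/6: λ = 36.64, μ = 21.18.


ρ = λ/(cμ) = 36.64/(6·21.18) = 36.64/127.08 = 0.2883

Final: 0.2883


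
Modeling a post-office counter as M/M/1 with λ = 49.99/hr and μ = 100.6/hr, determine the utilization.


ρ = λ/μ = 49.99/100.6 = 0.4969

Final: 0.4969


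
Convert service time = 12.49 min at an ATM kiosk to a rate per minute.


μ = 1/(service time) in consistent units.
1 minute = 1 min, so μ = 1/12.49 = 0.08006 per minute

Final: 0.08006 /min


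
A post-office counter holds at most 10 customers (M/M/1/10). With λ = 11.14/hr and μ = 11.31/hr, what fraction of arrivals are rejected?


ρ = λ/μ = 11.14/11.31 = 0.9850
P_K = (1−ρ)ρ^K/(1−ρ^(K+1)) = (0.01503·0.859460)/(1 − 0.846542)
= 0.012919/0.153458 = 0.084183

Final: 0.084183


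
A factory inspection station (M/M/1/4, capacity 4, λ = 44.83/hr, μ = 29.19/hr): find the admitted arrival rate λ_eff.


ρ = 1.5358; P_K = (1−ρ)ρ^4/(1−ρ^5) = 0.395117
λ_eff = λ(1 − P_K) = 44.83·(1 − 0.395117) = 44.83·0.604883 = 27.1169 /hr

Final: 27.1169 /hr


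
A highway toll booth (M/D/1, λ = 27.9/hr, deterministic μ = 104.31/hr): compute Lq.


ρ = 27.9/104.31 = 0.2675
M/D/1: Lq = ρ²/(2(1−ρ)) = 0.07154/(2·0.7325) = 0.04883

Final: 0.04883


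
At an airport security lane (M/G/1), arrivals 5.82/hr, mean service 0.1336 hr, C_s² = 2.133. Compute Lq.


ρ = λ·E[S] = 5.82·0.1336 = 0.7776
Lq = ρ²(1+C_s²)/(2(1−ρ)) = 0.6046·(1+2.133)/(2·0.2224)
= 0.6046·3.1330/0.4449 = 4.25756

Final: 4.25756


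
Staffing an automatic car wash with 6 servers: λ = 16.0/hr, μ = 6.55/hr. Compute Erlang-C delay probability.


a = λ/μ = 2.4427; ρ = a/6 = 0.4071
P₀ = 0.086493 (from M/M/c formula)
C(c,a) = [a^c/(c!(1−ρ))]·P₀ = [212.45751/(720·0.5929)]·0.086493
= 0.49771·0.086493 = 0.043048

Final: 0.043048


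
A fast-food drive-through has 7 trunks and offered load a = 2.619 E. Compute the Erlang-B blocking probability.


B(c,a) = (a^c/c!) / Σ_{k=0}^{c} a^k/k!
a^7/7! = 0.167694
Σ terms (k=0..7): 1.00000 + 2.61900 + 3.42958 + 2.99402 + 1.96034 + 1.02682 + 0.44821 + 0.16769 = 13.645669
B = 0.167694/13.645669 = 0.012289

Final: 0.012289


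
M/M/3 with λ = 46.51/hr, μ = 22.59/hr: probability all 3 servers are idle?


a = λ/μ = 46.51/22.59 = 2.0589; ρ = a/c = 0.6863
Σ_{k=0}^{2} a^k/k! (terms k=0..2) = 1.00000 + 2.05888 + 2.11948 = 5.17836
Tail: a^3/(3!(1−ρ)) = 8.72751/(6·0.3137) = 4.63675
P₀ = 1/(5.17836 + 4.63675) = 1/9.81511 = 0.101884

Final: 0.101884


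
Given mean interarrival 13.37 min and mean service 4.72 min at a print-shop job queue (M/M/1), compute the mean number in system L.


λ = 60/13.37 = 4.4877 /hr
μ = 60/4.72 = 12.7119 /hr
ρ = λ/μ = 4.4877/12.7119 = 0.3530
L = ρ/(1−ρ) = 0.3530/0.6470 = 0.5457

Final: 0.5457


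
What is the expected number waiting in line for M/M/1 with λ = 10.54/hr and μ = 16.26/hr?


ρ = 10.54/16.26 = 0.6482
Lq = ρ²/(1−ρ) = 0.4202/0.3518 = 1.1944

Final: 1.1944


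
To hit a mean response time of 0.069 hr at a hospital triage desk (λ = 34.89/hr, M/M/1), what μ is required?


W = 1/(μ−λ) ⇒ μ − λ = 1/W = 1/0.069 = 14.4928
μ = λ + 1/W = 34.89 + 14.4928 = 49.3828 per hr

Final: 49.3828 /hr


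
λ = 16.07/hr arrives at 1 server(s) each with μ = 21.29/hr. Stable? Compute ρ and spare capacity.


Total capacity cμ = 1·21.29 = 21.29/hr
ρ = λ/(cμ) = 16.07/21.29 = 0.7548
Stable ⇔ ρ < 1: YES
Spare capacity = cμ − λ = 21.29 − 16.07 = 5.22/hr

Final: ρ = 0.7548; stable; margin = 5.22/hr


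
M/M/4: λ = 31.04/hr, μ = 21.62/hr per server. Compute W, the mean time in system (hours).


a = 1.4357; ρ = 0.3589; P₀ = 0.236088
Lq = P₀·a^c·ρ/(c!(1−ρ)²) = 0.03650
Wq = Lq/λ = 0.03650/31.04 = 0.001176 hr
W = Wq + 1/μ = 0.001176 + 0.04625 = 0.04743 hr

Final: 0.04743 hr


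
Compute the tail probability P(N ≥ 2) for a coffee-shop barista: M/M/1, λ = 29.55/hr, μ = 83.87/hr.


ρ = 29.55/83.87 = 0.3523
P(N ≥ n) = ρ^n = 0.3523^2 = 0.124137

Final: 0.124137


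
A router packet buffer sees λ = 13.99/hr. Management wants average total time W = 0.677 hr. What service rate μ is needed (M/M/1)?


W = 1/(μ−λ) ⇒ μ − λ = 1/W = 1/0.677 = 1.4771
μ = λ + 1/W = 13.99 + 1.4771 = 15.4671 per hr

Final: 15.4671 /hr


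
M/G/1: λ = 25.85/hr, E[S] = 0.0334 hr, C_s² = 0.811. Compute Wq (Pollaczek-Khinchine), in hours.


ρ = λ·E[S] = 25.85·0.0334 = 0.8634
E[S²] = E[S]²(1+C_s²) = 0.0334²·(1+0.811) = 0.002020
Wq = λ·E[S²]/(2(1−ρ)) = 25.85·0.002020/(2·0.1366) = 0.19114 hr

Final: 0.19114 hr


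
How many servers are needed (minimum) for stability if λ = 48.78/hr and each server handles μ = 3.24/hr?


Stability requires cμ > λ ⇔ c > λ/μ.
λ/μ = 48.78/3.24 = 15.0556
Minimum integer c = ⌊15.0556⌋ + 1 = 16
Check: 16·3.24 = 51.84 > 48.78, while 15·3.24 = 48.60 ≤ 48.78

Final: 16 servers


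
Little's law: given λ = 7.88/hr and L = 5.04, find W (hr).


W = L/λ = 5.04/7.88 = 0.6396 hr

Final: 0.6396 hr


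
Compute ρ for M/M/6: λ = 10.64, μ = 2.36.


ρ = λ/(cμ) = 10.64/(6·2.36) = 10.64/14.16 = 0.7514

Final: 0.7514


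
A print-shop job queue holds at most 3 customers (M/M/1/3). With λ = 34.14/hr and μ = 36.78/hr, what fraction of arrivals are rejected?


ρ = λ/μ = 34.14/36.78 = 0.9282
P_K = (1−ρ)ρ^K/(1−ρ^(K+1)) = (0.07178·0.799752)/(1 − 0.742347)
= 0.057405/0.257653 = 0.222799

Final: 0.222799


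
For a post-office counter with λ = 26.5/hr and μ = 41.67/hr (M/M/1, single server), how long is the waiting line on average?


ρ = 26.5/41.67 = 0.6359
Lq = ρ²/(1−ρ) = 0.4044/0.3641 = 1.1109

Final: 1.1109


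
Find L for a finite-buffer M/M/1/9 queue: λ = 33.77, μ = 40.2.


ρ = 33.77/40.2 = 0.8400
L = ρ[1 − (K+1)ρ^K + Kρ^(K+1)] / [(1−ρ)(1−ρ^(K+1))]
Numerator: 0.8400·(1 − 10·0.208327 + 9·0.175005) = 0.413116
Denominator: (0.1600)·(0.824995) = 0.131958
L = 0.413116/0.131958 = 3.1307

Final: 3.1307


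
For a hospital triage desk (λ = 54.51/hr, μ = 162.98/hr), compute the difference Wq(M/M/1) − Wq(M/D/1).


ρ = 54.51/162.98 = 0.3345
Wq(M/M/1) = ρ/(μ−λ) = 0.3345/108.47 = 0.003083 hr
Wq(M/D/1) = ρ/(2(μ−λ)) = 0.001542 hr
Savings = 0.003083 − 0.001542 = 0.001542 hr

Final: 0.001542 hr


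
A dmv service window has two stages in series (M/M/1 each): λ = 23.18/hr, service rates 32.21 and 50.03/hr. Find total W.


Each node sees arrival rate λ = 23.18/hr (tandem ⇒ throughput preserved).
W₁ = 1/(μ₁−λ) = 1/(32.21−23.18) = 0.11074 hr
W₂ = 1/(μ₂−λ) = 1/(50.03−23.18) = 0.03724 hr
W_total = W₁ + W₂ = 0.11074 + 0.03724 = 0.14799 hr

Final: 0.14799 hr


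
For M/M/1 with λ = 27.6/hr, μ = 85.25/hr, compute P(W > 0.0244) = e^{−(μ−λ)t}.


W ~ Exponential(μ−λ) for M/M/1.
μ − λ = 85.25 − 27.6 = 57.6500
P(W > t) = e^{−(μ−λ)t} = e^{−1.4067} = 0.244960

Final: 0.244960


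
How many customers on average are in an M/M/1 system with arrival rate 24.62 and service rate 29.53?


ρ = λ/μ = 24.62/29.53 = 0.8337
L = ρ/(1−ρ) = 0.8337/(1 − 0.8337) = 0.8337/0.1663 = 5.0143

Final: 5.0143


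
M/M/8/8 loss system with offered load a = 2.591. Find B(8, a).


B(c,a) = (a^c/c!) / Σ_{k=0}^{c} a^k/k!
a^8/8! = 0.050375
Σ terms (k=0..8): 1.00000 + 2.59100 + 3.35664 + 2.89902 + 1.87784 + 0.97310 + 0.42022 + 0.15554 + 0.05038 = 13.323725
B = 0.050375/13.323725 = 0.003781

Final: 0.003781


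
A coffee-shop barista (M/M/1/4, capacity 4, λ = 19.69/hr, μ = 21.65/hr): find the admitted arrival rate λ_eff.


ρ = 0.9095; P_K = (1−ρ)ρ^4/(1−ρ^5) = 0.163947
λ_eff = λ(1 − P_K) = 19.69·(1 − 0.163947) = 19.69·0.836053 = 16.4619 /hr

Final: 16.4619 /hr


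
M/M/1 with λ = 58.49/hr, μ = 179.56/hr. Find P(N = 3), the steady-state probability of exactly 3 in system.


ρ = 58.49/179.56 = 0.3257
P_n = (1−ρ)·ρ^n = (1 − 0.3257)·0.3257^3 = 0.6743·0.034563 = 0.023305

Final: 0.023305


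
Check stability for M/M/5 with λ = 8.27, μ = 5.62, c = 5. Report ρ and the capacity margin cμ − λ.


Total capacity cμ = 5·5.62 = 28.10/hr
ρ = λ/(cμ) = 8.27/28.10 = 0.2943
Stable ⇔ ρ < 1: YES
Spare capacity = cμ − λ = 28.10 − 8.27 = 19.83/hr

Final: ρ = 0.2943; stable; margin = 19.83/hr


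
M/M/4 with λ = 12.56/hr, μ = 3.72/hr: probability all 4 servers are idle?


a = λ/μ = 12.56/3.72 = 3.3763; ρ = a/c = 0.8441
Σ_{k=0}^{3} a^k/k! (terms k=0..3) = 1.00000 + 3.37634 + 5.69985 + 6.41488 = 16.49108
Tail: a^4/(4!(1−ρ)) = 129.95315/(24·0.1559) = 34.72886
P₀ = 1/(16.49108 + 34.72886) = 1/51.21994 = 0.019524

Final: 0.019524


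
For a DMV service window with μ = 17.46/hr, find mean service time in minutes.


Mean service time = 1/μ = 1/17.46 hour = 0.05727 hour
In minutes: 0.05727 × 60 = 3.4364 min

Final: 3.4364 min


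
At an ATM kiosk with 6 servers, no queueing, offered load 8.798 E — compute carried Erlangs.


B(6,8.798) = 0.430839 (Erlang-B)
Carried load = a(1 − B) = 8.798·(1 − 0.430839) = 8.798·0.569161 = 5.0075 E

Final: 5.0075 Erlangs


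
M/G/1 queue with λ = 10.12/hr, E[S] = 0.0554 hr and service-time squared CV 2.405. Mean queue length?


ρ = λ·E[S] = 10.12·0.0554 = 0.5606
Lq = ρ²(1+C_s²)/(2(1−ρ)) = 0.3143·(1+2.405)/(2·0.4394)
= 0.3143·3.4050/0.8787 = 1.21802

Final: 1.21802
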